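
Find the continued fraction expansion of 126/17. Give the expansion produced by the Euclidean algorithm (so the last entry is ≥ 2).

126 = 7*17 + 7
17 = 2*7 + 3
7 = 2*3 + 1
3 = 3*1 + 0  (stop)
So 126/17 = [7; 2, 2, 3].

[7; 2, 2, 3]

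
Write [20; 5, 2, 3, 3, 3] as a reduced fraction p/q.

8336/413

Using pₖ = aₖpₖ₋₁ + pₖ₋₂ and qₖ = aₖqₖ₋₁ + qₖ₋₂:
  k=0: a=20, p=20, q=1
  k=1: a=5, p=101, q=5
  k=2: a=2, p=222, q=11
  k=3: a=3, p=767, q=38
  k=4: a=3, p=2523, q=125
  k=5: a=3, p=8336, q=413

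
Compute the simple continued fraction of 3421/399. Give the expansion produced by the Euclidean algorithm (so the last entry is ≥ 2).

[8; 1, 1, 2, 1, 7, 2, 3]

3421 = 8*399 + 229
399 = 1*229 + 170
229 = 1*170 + 59
170 = 2*59 + 52
59 = 1*52 + 7
52 = 7*7 + 3
7 = 2*3 + 1
3 = 3*1 + 0  (stop)
So 3421/399 = [8; 1, 1, 2, 1, 7, 2, 3].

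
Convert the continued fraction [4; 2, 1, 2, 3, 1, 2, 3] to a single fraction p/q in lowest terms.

1425/326

Using pₖ = aₖpₖ₋₁ + pₖ₋₂ and qₖ = aₖqₖ₋₁ + qₖ₋₂:
  k=0: a=4, p=4, q=1
  k=1: a=2, p=9, q=2
  k=2: a=1, p=13, q=3
  k=3: a=2, p=35, q=8
  k=4: a=3, p=118, q=27
  k=5: a=1, p=153, q=35
  k=6: a=2, p=424, q=97
  k=7: a=3, p=1425, q=326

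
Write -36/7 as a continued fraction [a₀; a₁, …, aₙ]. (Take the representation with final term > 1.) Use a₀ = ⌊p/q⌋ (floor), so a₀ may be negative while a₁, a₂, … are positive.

-36 = -6×7 + 6
7 = 1×6 + 1
6 = 6×1 + 0  (stop)
So -36/7 = [-6; 1, 6].

[-6; 1, 6]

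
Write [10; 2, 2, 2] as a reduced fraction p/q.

125/12

Using pₖ = aₖpₖ₋₁ + pₖ₋₂ and qₖ = aₖqₖ₋₁ + qₖ₋₂:
  k=0: a=10, p=10, q=1
  k=1: a=2, p=21, q=2
  k=2: a=2, p=52, q=5
  k=3: a=2, p=125, q=12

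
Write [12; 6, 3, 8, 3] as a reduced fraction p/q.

Using pₖ = aₖpₖ₋₁ + pₖ₋₂ and qₖ = aₖqₖ₋₁ + qₖ₋₂:
  k=0: a=12, p=12, q=1
  k=1: a=6, p=73, q=6
  k=2: a=3, p=231, q=19
  k=3: a=8, p=1921, q=158
  k=4: a=3, p=5994, q=493

5994/493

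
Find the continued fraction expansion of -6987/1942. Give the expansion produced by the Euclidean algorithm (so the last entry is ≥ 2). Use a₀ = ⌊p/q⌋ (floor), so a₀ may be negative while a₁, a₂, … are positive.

-6987 = -4×1942 + 781
1942 = 2×781 + 380
781 = 2×380 + 21
380 = 18×21 + 2
21 = 10×2 + 1
2 = 2×1 + 0  (stop)
So -6987/1942 = [-4; 2, 2, 18, 10, 2].

[-4; 2, 2, 18, 10, 2]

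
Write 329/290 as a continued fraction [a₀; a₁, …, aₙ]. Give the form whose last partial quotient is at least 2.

[1; 7, 2, 3, 2, 2]

329 = 1·290 + 39
290 = 7·39 + 17
39 = 2·17 + 5
17 = 3·5 + 2
5 = 2·2 + 1
2 = 2·1 + 0  (stop)
So 329/290 = [1; 7, 2, 3, 2, 2].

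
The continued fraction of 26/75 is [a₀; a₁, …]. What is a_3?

26 = 0·75 + 26   →  a_0 = 0
75 = 2·26 + 23   →  a_1 = 2
26 = 1·23 + 3   →  a_2 = 1
23 = 7·3 + 2   →  a_3 = 7

7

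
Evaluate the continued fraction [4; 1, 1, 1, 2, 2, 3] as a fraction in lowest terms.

301/65

Fold from the inside: start with 3/1.
  2 + 1/3 = 7/3
  2 + 3/7 = 17/7
  1 + 7/17 = 24/17
  1 + 17/24 = 41/24
  1 + 24/41 = 65/41
  4 + 41/65 = 301/65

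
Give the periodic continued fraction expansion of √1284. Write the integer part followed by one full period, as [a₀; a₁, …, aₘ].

[35; 1, 4, 1, 70]

a₀ = ⌊√1284⌋ = 35.
With m₀=0, d₀=1 and mₖ₊₁ = dₖaₖ − mₖ, dₖ₊₁ = (n − mₖ₊₁²)/dₖ, aₖ₊₁ = ⌊(a₀+mₖ₊₁)/dₖ₊₁⌋:
  k=1: m=35, d=59, a=1
  k=2: m=24, d=12, a=4
  k=3: m=24, d=59, a=1
  k=4: m=35, d=1, a=70
d=1 and a=2a₀=70 at k=4, so the next step gives (m, d) = (35, 59) again — its k=1 value — and the period has length 4.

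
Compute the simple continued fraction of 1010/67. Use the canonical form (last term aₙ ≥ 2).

[15; 13, 2, 2]

1010 = 15*67 + 5
67 = 13*5 + 2
5 = 2*2 + 1
2 = 2*1 + 0  (stop)
So 1010/67 = [15; 13, 2, 2].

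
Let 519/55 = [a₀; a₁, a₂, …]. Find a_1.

2

519 = 9·55 + 24   →  a_0 = 9
55 = 2·24 + 7   →  a_1 = 2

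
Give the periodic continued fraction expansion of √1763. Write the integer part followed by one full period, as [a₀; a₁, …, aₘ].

[41; 1, 82]

a₀ = ⌊√1763⌋ = 41.
With m₀=0, d₀=1 and mₖ₊₁ = dₖaₖ − mₖ, dₖ₊₁ = (n − mₖ₊₁²)/dₖ, aₖ₊₁ = ⌊(a₀+mₖ₊₁)/dₖ₊₁⌋:
  k=1: m=41, d=82, a=1
  k=2: m=41, d=1, a=82
d=1 and a=2a₀=82 at k=2, so the next step gives (m, d) = (41, 82) again — its k=1 value — and the period has length 2.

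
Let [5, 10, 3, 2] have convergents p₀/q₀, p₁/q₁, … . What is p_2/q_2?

Using pₖ = aₖpₖ₋₁ + pₖ₋₂, qₖ = aₖqₖ₋₁ + qₖ₋₂ (with p₋₁=1, p₋₂=0, q₋₁=0, q₋₂=1):
  k=0: a=5, p=5, q=1
  k=1: a=10, p=51, q=10
  k=2: a=3, p=158, q=31

158/31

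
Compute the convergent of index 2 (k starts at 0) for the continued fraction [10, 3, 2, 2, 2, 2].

72/7

Using pₖ = aₖpₖ₋₁ + pₖ₋₂, qₖ = aₖqₖ₋₁ + qₖ₋₂ (with p₋₁=1, p₋₂=0, q₋₁=0, q₋₂=1):
  k=0: a=10, p=10, q=1
  k=1: a=3, p=31, q=3
  k=2: a=2, p=72, q=7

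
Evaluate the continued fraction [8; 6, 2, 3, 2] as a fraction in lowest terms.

840/103

Using pₖ = aₖpₖ₋₁ + pₖ₋₂ and qₖ = aₖqₖ₋₁ + qₖ₋₂:
  k=0: a=8, p=8, q=1
  k=1: a=6, p=49, q=6
  k=2: a=2, p=106, q=13
  k=3: a=3, p=367, q=45
  k=4: a=2, p=840, q=103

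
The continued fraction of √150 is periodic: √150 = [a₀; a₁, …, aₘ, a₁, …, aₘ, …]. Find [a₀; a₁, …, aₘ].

[12; 4, 24]

a₀ = ⌊√150⌋ = 12.
With m₀=0, d₀=1 and mₖ₊₁ = dₖaₖ − mₖ, dₖ₊₁ = (n − mₖ₊₁²)/dₖ, aₖ₊₁ = ⌊(a₀+mₖ₊₁)/dₖ₊₁⌋:
  k=1: m=12, d=6, a=4
  k=2: m=12, d=1, a=24
d=1 and a=2a₀=24 at k=2, so the next step gives (m, d) = (12, 6) again — its k=1 value — and the period has length 2.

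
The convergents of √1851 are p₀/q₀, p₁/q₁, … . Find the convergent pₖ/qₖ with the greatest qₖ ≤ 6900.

√1851 = [43; 43, 86, …] (period length 2).
Convergents:
  p_0/q_0 = 43/1
  p_1/q_1 = 1850/43
  p_2/q_2 = 159143/3699
  p_3/q_3 = 6844999/159100
q_2 = 3699 ≤ 6900 < 159100 = q_3, so the answer is 159143/3699.

159143/3699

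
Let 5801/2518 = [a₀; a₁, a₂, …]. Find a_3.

2

5801 = 2·2518 + 765   →  a_0 = 2
2518 = 3·765 + 223   →  a_1 = 3
765 = 3·223 + 96   →  a_2 = 3
223 = 2·96 + 31   →  a_3 = 2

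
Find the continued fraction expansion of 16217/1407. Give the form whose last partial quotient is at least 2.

16217 = 11×1407 + 740
1407 = 1×740 + 667
740 = 1×667 + 73
667 = 9×73 + 10
73 = 7×10 + 3
10 = 3×3 + 1
3 = 3×1 + 0  (stop)
So 16217/1407 = [11; 1, 1, 9, 7, 3, 3].

[11; 1, 1, 9, 7, 3, 3]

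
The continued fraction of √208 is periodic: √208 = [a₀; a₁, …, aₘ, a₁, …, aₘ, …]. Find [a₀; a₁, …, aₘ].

[14; 2, 2, 1, 2, 2, 28]

a₀ = ⌊√208⌋ = 14.
With m₀=0, d₀=1 and mₖ₊₁ = dₖaₖ − mₖ, dₖ₊₁ = (n − mₖ₊₁²)/dₖ, aₖ₊₁ = ⌊(a₀+mₖ₊₁)/dₖ₊₁⌋:
  k=1: m=14, d=12, a=2
  k=2: m=10, d=9, a=2
  k=3: m=8, d=16, a=1
  k=4: m=8, d=9, a=2
  k=5: m=10, d=12, a=2
  k=6: m=14, d=1, a=28
d=1 and a=2a₀=28 at k=6, so the next step gives (m, d) = (14, 12) again — its k=1 value — and the period has length 6.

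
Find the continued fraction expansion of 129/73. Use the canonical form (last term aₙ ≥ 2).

[1; 1, 3, 3, 2, 2]

129 = 1*73 + 56
73 = 1*56 + 17
56 = 3*17 + 5
17 = 3*5 + 2
5 = 2*2 + 1
2 = 2*1 + 0  (stop)
So 129/73 = [1; 1, 3, 3, 2, 2].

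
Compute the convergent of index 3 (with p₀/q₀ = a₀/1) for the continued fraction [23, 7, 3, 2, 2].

1180/51

Using pₖ = aₖpₖ₋₁ + pₖ₋₂, qₖ = aₖqₖ₋₁ + qₖ₋₂ (with p₋₁=1, p₋₂=0, q₋₁=0, q₋₂=1):
  k=0: a=23, p=23, q=1
  k=1: a=7, p=162, q=7
  k=2: a=3, p=509, q=22
  k=3: a=2, p=1180, q=51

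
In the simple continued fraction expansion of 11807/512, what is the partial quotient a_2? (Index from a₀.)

11807 = 23·512 + 31   →  a_0 = 23
512 = 16·31 + 16   →  a_1 = 16
31 = 1·16 + 15   →  a_2 = 1

1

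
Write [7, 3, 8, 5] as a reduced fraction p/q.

937/128

Fold from the inside: start with 5/1.
  8 + 1/5 = 41/5
  3 + 5/41 = 128/41
  7 + 41/128 = 937/128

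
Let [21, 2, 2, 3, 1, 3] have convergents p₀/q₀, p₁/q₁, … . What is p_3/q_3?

Using pₖ = aₖpₖ₋₁ + pₖ₋₂, qₖ = aₖqₖ₋₁ + qₖ₋₂ (with p₋₁=1, p₋₂=0, q₋₁=0, q₋₂=1):
  k=0: a=21, p=21, q=1
  k=1: a=2, p=43, q=2
  k=2: a=2, p=107, q=5
  k=3: a=3, p=364, q=17

364/17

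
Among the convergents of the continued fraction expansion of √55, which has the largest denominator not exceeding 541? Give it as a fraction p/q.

2655/358

√55 = [7; 2, 2, 2, 14, …] (period length 4).
Convergents:
  p_0/q_0 = 7/1
  p_1/q_1 = 15/2
  p_2/q_2 = 37/5
  p_3/q_3 = 89/12
  p_4/q_4 = 1283/173
  p_5/q_5 = 2655/358
  p_6/q_6 = 6593/889
q_5 = 358 ≤ 541 < 889 = q_6, so the answer is 2655/358.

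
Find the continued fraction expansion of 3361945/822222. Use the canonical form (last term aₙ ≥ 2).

[4; 11, 3, 1, 13, 18, 8, 9]

3361945 = 4×822222 + 73057
822222 = 11×73057 + 18595
73057 = 3×18595 + 17272
18595 = 1×17272 + 1323
17272 = 13×1323 + 73
1323 = 18×73 + 9
73 = 8×9 + 1
9 = 9×1 + 0  (stop)
So 3361945/822222 = [4; 11, 3, 1, 13, 18, 8, 9].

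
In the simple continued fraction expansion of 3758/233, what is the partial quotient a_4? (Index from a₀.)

3758 = 16·233 + 30   →  a_0 = 16
233 = 7·30 + 23   →  a_1 = 7
30 = 1·23 + 7   →  a_2 = 1
23 = 3·7 + 2   →  a_3 = 3
7 = 3·2 + 1   →  a_4 = 3

3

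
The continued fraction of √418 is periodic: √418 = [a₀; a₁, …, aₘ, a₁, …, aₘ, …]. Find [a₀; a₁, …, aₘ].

a₀ = ⌊√418⌋ = 20.
With m₀=0, d₀=1 and mₖ₊₁ = dₖaₖ − mₖ, dₖ₊₁ = (n − mₖ₊₁²)/dₖ, aₖ₊₁ = ⌊(a₀+mₖ₊₁)/dₖ₊₁⌋:
  k=1: m=20, d=18, a=2
  k=2: m=16, d=9, a=4
  k=3: m=20, d=2, a=20
  k=4: m=20, d=9, a=4
  k=5: m=16, d=18, a=2
  k=6: m=20, d=1, a=40
d=1 and a=2a₀=40 at k=6, so the next step gives (m, d) = (20, 18) again — its k=1 value — and the period has length 6.

[20; 2, 4, 20, 4, 2, 40]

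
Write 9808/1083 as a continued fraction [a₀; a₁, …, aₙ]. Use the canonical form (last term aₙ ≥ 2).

[9; 17, 1, 3, 15]

9808 = 9·1083 + 61
1083 = 17·61 + 46
61 = 1·46 + 15
46 = 3·15 + 1
15 = 15·1 + 0  (stop)
So 9808/1083 = [9; 17, 1, 3, 15].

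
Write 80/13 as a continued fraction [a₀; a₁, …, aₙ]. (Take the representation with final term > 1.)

80 = 6·13 + 2
13 = 6·2 + 1
2 = 2·1 + 0  (stop)
So 80/13 = [6; 6, 2].

[6; 6, 2]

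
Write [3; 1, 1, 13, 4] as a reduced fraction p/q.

387/110

Fold from the inside: start with 4/1.
  13 + 1/4 = 53/4
  1 + 4/53 = 57/53
  1 + 53/57 = 110/57
  3 + 57/110 = 387/110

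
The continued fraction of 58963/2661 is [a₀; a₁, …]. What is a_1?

58963 = 22·2661 + 421   →  a_0 = 22
2661 = 6·421 + 135   →  a_1 = 6

6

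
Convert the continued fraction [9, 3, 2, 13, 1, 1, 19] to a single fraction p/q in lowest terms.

35347/3806

Using pₖ = aₖpₖ₋₁ + pₖ₋₂ and qₖ = aₖqₖ₋₁ + qₖ₋₂:
  k=0: a=9, p=9, q=1
  k=1: a=3, p=28, q=3
  k=2: a=2, p=65, q=7
  k=3: a=13, p=873, q=94
  k=4: a=1, p=938, q=101
  k=5: a=1, p=1811, q=195
  k=6: a=19, p=35347, q=3806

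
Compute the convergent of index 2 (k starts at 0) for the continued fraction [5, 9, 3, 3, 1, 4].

Using pₖ = aₖpₖ₋₁ + pₖ₋₂, qₖ = aₖqₖ₋₁ + qₖ₋₂ (with p₋₁=1, p₋₂=0, q₋₁=0, q₋₂=1):
  k=0: a=5, p=5, q=1
  k=1: a=9, p=46, q=9
  k=2: a=3, p=143, q=28

143/28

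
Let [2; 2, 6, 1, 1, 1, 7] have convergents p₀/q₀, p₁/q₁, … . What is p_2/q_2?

Using pₖ = aₖpₖ₋₁ + pₖ₋₂, qₖ = aₖqₖ₋₁ + qₖ₋₂ (with p₋₁=1, p₋₂=0, q₋₁=0, q₋₂=1):
  k=0: a=2, p=2, q=1
  k=1: a=2, p=5, q=2
  k=2: a=6, p=32, q=13

32/13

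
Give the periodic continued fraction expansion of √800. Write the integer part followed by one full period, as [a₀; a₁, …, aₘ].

a₀ = ⌊√800⌋ = 28.
With m₀=0, d₀=1 and mₖ₊₁ = dₖaₖ − mₖ, dₖ₊₁ = (n − mₖ₊₁²)/dₖ, aₖ₊₁ = ⌊(a₀+mₖ₊₁)/dₖ₊₁⌋:
  k=1: m=28, d=16, a=3
  k=2: m=20, d=25, a=1
  k=3: m=5, d=31, a=1
  k=4: m=26, d=4, a=13
  k=5: m=26, d=31, a=1
  k=6: m=5, d=25, a=1
  k=7: m=20, d=16, a=3
  k=8: m=28, d=1, a=56
d=1 and a=2a₀=56 at k=8, so the next step gives (m, d) = (28, 16) again — its k=1 value — and the period has length 8.

[28; 3, 1, 1, 13, 1, 1, 3, 56]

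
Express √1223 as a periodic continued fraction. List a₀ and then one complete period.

[34; 1, 33, 1, 68]

a₀ = ⌊√1223⌋ = 34.
With m₀=0, d₀=1 and mₖ₊₁ = dₖaₖ − mₖ, dₖ₊₁ = (n − mₖ₊₁²)/dₖ, aₖ₊₁ = ⌊(a₀+mₖ₊₁)/dₖ₊₁⌋:
  k=1: m=34, d=67, a=1
  k=2: m=33, d=2, a=33
  k=3: m=33, d=67, a=1
  k=4: m=34, d=1, a=68
d=1 and a=2a₀=68 at k=4, so the next step gives (m, d) = (34, 67) again — its k=1 value — and the period has length 4.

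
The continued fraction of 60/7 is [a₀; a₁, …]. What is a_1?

1

60 = 8·7 + 4   →  a_0 = 8
7 = 1·4 + 3   →  a_1 = 1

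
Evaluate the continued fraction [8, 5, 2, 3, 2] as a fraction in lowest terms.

Using pₖ = aₖpₖ₋₁ + pₖ₋₂ and qₖ = aₖqₖ₋₁ + qₖ₋₂:
  k=0: a=8, p=8, q=1
  k=1: a=5, p=41, q=5
  k=2: a=2, p=90, q=11
  k=3: a=3, p=311, q=38
  k=4: a=2, p=712, q=87

712/87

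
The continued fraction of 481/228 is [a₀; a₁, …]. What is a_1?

9

481 = 2·228 + 25   →  a_0 = 2
228 = 9·25 + 3   →  a_1 = 9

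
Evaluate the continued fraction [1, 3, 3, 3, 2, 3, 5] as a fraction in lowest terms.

Fold from the inside: start with 5/1.
  3 + 1/5 = 16/5
  2 + 5/16 = 37/16
  3 + 16/37 = 127/37
  3 + 37/127 = 418/127
  3 + 127/418 = 1381/418
  1 + 418/1381 = 1799/1381

1799/1381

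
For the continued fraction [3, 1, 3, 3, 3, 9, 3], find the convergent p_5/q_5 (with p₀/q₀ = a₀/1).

Using pₖ = aₖpₖ₋₁ + pₖ₋₂, qₖ = aₖqₖ₋₁ + qₖ₋₂ (with p₋₁=1, p₋₂=0, q₋₁=0, q₋₂=1):
  k=0: a=3, p=3, q=1
  k=1: a=1, p=4, q=1
  k=2: a=3, p=15, q=4
  k=3: a=3, p=49, q=13
  k=4: a=3, p=162, q=43
  k=5: a=9, p=1507, q=400

1507/400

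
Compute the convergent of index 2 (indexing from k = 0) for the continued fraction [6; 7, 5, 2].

221/36

Using pₖ = aₖpₖ₋₁ + pₖ₋₂, qₖ = aₖqₖ₋₁ + qₖ₋₂ (with p₋₁=1, p₋₂=0, q₋₁=0, q₋₂=1):
  k=0: a=6, p=6, q=1
  k=1: a=7, p=43, q=7
  k=2: a=5, p=221, q=36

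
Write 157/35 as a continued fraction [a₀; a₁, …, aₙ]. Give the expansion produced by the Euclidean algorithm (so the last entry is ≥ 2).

[4; 2, 17]

157 = 4×35 + 17
35 = 2×17 + 1
17 = 17×1 + 0  (stop)
So 157/35 = [4; 2, 17].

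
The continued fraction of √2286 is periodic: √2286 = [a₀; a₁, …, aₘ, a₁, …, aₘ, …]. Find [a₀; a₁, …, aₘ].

a₀ = ⌊√2286⌋ = 47.
With m₀=0, d₀=1 and mₖ₊₁ = dₖaₖ − mₖ, dₖ₊₁ = (n − mₖ₊₁²)/dₖ, aₖ₊₁ = ⌊(a₀+mₖ₊₁)/dₖ₊₁⌋:
  k=1: m=47, d=77, a=1
  k=2: m=30, d=18, a=4
  k=3: m=42, d=29, a=3
  k=4: m=45, d=9, a=10
  k=5: m=45, d=29, a=3
  k=6: m=42, d=18, a=4
  k=7: m=30, d=77, a=1
  k=8: m=47, d=1, a=94
d=1 and a=2a₀=94 at k=8, so the next step gives (m, d) = (47, 77) again — its k=1 value — and the period has length 8.

[47; 1, 4, 3, 10, 3, 4, 1, 94]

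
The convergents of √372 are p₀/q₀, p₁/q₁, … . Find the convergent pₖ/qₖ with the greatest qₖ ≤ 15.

135/7

√372 = [19; 3, 2, 12, 2, 3, 38, …] (period length 6).
Convergents:
  p_0/q_0 = 19/1
  p_1/q_1 = 58/3
  p_2/q_2 = 135/7
  p_3/q_3 = 1678/87
q_2 = 7 ≤ 15 < 87 = q_3, so the answer is 135/7.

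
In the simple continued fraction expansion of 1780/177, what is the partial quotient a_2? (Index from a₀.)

1

1780 = 10·177 + 10   →  a_0 = 10
177 = 17·10 + 7   →  a_1 = 17
10 = 1·7 + 3   →  a_2 = 1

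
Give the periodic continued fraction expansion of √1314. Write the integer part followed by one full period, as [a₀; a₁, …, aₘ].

[36; 4, 72]

a₀ = ⌊√1314⌋ = 36.
With m₀=0, d₀=1 and mₖ₊₁ = dₖaₖ − mₖ, dₖ₊₁ = (n − mₖ₊₁²)/dₖ, aₖ₊₁ = ⌊(a₀+mₖ₊₁)/dₖ₊₁⌋:
  k=1: m=36, d=18, a=4
  k=2: m=36, d=1, a=72
d=1 and a=2a₀=72 at k=2, so the next step gives (m, d) = (36, 18) again — its k=1 value — and the period has length 2.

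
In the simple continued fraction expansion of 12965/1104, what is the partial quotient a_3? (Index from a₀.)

1

12965 = 11·1104 + 821   →  a_0 = 11
1104 = 1·821 + 283   →  a_1 = 1
821 = 2·283 + 255   →  a_2 = 2
283 = 1·255 + 28   →  a_3 = 1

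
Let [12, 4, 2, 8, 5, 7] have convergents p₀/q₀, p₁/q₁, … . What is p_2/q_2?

Using pₖ = aₖpₖ₋₁ + pₖ₋₂, qₖ = aₖqₖ₋₁ + qₖ₋₂ (with p₋₁=1, p₋₂=0, q₋₁=0, q₋₂=1):
  k=0: a=12, p=12, q=1
  k=1: a=4, p=49, q=4
  k=2: a=2, p=110, q=9

110/9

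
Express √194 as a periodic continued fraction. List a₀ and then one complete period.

a₀ = ⌊√194⌋ = 13.
With m₀=0, d₀=1 and mₖ₊₁ = dₖaₖ − mₖ, dₖ₊₁ = (n − mₖ₊₁²)/dₖ, aₖ₊₁ = ⌊(a₀+mₖ₊₁)/dₖ₊₁⌋:
  k=1: m=13, d=25, a=1
  k=2: m=12, d=2, a=12
  k=3: m=12, d=25, a=1
  k=4: m=13, d=1, a=26
d=1 and a=2a₀=26 at k=4, so the next step gives (m, d) = (13, 25) again — its k=1 value — and the period has length 4.

[13; 1, 12, 1, 26]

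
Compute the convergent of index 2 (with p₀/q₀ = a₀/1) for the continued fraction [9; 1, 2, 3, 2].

Using pₖ = aₖpₖ₋₁ + pₖ₋₂, qₖ = aₖqₖ₋₁ + qₖ₋₂ (with p₋₁=1, p₋₂=0, q₋₁=0, q₋₂=1):
  k=0: a=9, p=9, q=1
  k=1: a=1, p=10, q=1
  k=2: a=2, p=29, q=3

29/3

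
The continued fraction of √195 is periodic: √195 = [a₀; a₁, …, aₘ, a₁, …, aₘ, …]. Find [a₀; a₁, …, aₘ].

[13; 1, 26]

a₀ = ⌊√195⌋ = 13.
With m₀=0, d₀=1 and mₖ₊₁ = dₖaₖ − mₖ, dₖ₊₁ = (n − mₖ₊₁²)/dₖ, aₖ₊₁ = ⌊(a₀+mₖ₊₁)/dₖ₊₁⌋:
  k=1: m=13, d=26, a=1
  k=2: m=13, d=1, a=26
d=1 and a=2a₀=26 at k=2, so the next step gives (m, d) = (13, 26) again — its k=1 value — and the period has length 2.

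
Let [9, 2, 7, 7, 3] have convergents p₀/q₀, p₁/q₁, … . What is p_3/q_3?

Using pₖ = aₖpₖ₋₁ + pₖ₋₂, qₖ = aₖqₖ₋₁ + qₖ₋₂ (with p₋₁=1, p₋₂=0, q₋₁=0, q₋₂=1):
  k=0: a=9, p=9, q=1
  k=1: a=2, p=19, q=2
  k=2: a=7, p=142, q=15
  k=3: a=7, p=1013, q=107

1013/107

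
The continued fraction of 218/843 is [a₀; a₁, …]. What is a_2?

218 = 0·843 + 218   →  a_0 = 0
843 = 3·218 + 189   →  a_1 = 3
218 = 1·189 + 29   →  a_2 = 1

1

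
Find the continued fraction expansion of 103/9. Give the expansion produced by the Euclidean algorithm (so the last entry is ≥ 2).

103 = 11·9 + 4
9 = 2·4 + 1
4 = 4·1 + 0  (stop)
So 103/9 = [11; 2, 4].

[11; 2, 4]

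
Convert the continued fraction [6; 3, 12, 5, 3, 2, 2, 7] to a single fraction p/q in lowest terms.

158472/25057

Using pₖ = aₖpₖ₋₁ + pₖ₋₂ and qₖ = aₖqₖ₋₁ + qₖ₋₂:
  k=0: a=6, p=6, q=1
  k=1: a=3, p=19, q=3
  k=2: a=12, p=234, q=37
  k=3: a=5, p=1189, q=188
  k=4: a=3, p=3801, q=601
  k=5: a=2, p=8791, q=1390
  k=6: a=2, p=21383, q=3381
  k=7: a=7, p=158472, q=25057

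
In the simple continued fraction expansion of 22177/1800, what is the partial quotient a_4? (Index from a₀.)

22177 = 12·1800 + 577   →  a_0 = 12
1800 = 3·577 + 69   →  a_1 = 3
577 = 8·69 + 25   →  a_2 = 8
69 = 2·25 + 19   →  a_3 = 2
25 = 1·19 + 6   →  a_4 = 1

1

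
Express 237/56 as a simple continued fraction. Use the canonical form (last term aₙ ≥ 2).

237 = 4·56 + 13
56 = 4·13 + 4
13 = 3·4 + 1
4 = 4·1 + 0  (stop)
So 237/56 = [4; 4, 3, 4].

[4; 4, 3, 4]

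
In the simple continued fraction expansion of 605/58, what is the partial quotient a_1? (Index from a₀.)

2

605 = 10·58 + 25   →  a_0 = 10
58 = 2·25 + 8   →  a_1 = 2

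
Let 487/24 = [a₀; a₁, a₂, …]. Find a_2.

487 = 20·24 + 7   →  a_0 = 20
24 = 3·7 + 3   →  a_1 = 3
7 = 2·3 + 1   →  a_2 = 2

2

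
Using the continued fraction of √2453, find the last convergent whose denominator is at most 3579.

175675/3547

√2453 = [49; 1, 1, 8, 1, 1, 98, …] (period length 6).
Convergents:
  p_0/q_0 = 49/1
  p_1/q_1 = 50/1
  p_2/q_2 = 99/2
  p_3/q_3 = 842/17
  p_4/q_4 = 941/19
  p_5/q_5 = 1783/36
  p_6/q_6 = 175675/3547
  p_7/q_7 = 177458/3583
q_6 = 3547 ≤ 3579 < 3583 = q_7, so the answer is 175675/3547.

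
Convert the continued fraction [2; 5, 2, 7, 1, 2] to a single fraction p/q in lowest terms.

585/268

Fold from the inside: start with 2/1.
  1 + 1/2 = 3/2
  7 + 2/3 = 23/3
  2 + 3/23 = 49/23
  5 + 23/49 = 268/49
  2 + 49/268 = 585/268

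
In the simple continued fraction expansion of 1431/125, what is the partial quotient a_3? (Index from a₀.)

3

1431 = 11·125 + 56   →  a_0 = 11
125 = 2·56 + 13   →  a_1 = 2
56 = 4·13 + 4   →  a_2 = 4
13 = 3·4 + 1   →  a_3 = 3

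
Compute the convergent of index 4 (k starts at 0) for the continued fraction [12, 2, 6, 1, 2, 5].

Using pₖ = aₖpₖ₋₁ + pₖ₋₂, qₖ = aₖqₖ₋₁ + qₖ₋₂ (with p₋₁=1, p₋₂=0, q₋₁=0, q₋₂=1):
  k=0: a=12, p=12, q=1
  k=1: a=2, p=25, q=2
  k=2: a=6, p=162, q=13
  k=3: a=1, p=187, q=15
  k=4: a=2, p=536, q=43

536/43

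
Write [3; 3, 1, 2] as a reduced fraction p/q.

Using pₖ = aₖpₖ₋₁ + pₖ₋₂ and qₖ = aₖqₖ₋₁ + qₖ₋₂:
  k=0: a=3, p=3, q=1
  k=1: a=3, p=10, q=3
  k=2: a=1, p=13, q=4
  k=3: a=2, p=36, q=11

36/11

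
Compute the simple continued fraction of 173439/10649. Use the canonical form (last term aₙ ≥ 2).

173439 = 16×10649 + 3055
10649 = 3×3055 + 1484
3055 = 2×1484 + 87
1484 = 17×87 + 5
87 = 17×5 + 2
5 = 2×2 + 1
2 = 2×1 + 0  (stop)
So 173439/10649 = [16; 3, 2, 17, 17, 2, 2].

[16; 3, 2, 17, 17, 2, 2]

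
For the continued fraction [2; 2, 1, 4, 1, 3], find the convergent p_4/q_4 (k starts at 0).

Using pₖ = aₖpₖ₋₁ + pₖ₋₂, qₖ = aₖqₖ₋₁ + qₖ₋₂ (with p₋₁=1, p₋₂=0, q₋₁=0, q₋₂=1):
  k=0: a=2, p=2, q=1
  k=1: a=2, p=5, q=2
  k=2: a=1, p=7, q=3
  k=3: a=4, p=33, q=14
  k=4: a=1, p=40, q=17

40/17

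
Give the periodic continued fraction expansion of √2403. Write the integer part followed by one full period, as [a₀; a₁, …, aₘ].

[49; 49, 98]

a₀ = ⌊√2403⌋ = 49.
With m₀=0, d₀=1 and mₖ₊₁ = dₖaₖ − mₖ, dₖ₊₁ = (n − mₖ₊₁²)/dₖ, aₖ₊₁ = ⌊(a₀+mₖ₊₁)/dₖ₊₁⌋:
  k=1: m=49, d=2, a=49
  k=2: m=49, d=1, a=98
d=1 and a=2a₀=98 at k=2, so the next step gives (m, d) = (49, 2) again — its k=1 value — and the period has length 2.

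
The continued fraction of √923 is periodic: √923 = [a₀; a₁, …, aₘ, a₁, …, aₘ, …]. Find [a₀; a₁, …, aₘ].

a₀ = ⌊√923⌋ = 30.
With m₀=0, d₀=1 and mₖ₊₁ = dₖaₖ − mₖ, dₖ₊₁ = (n − mₖ₊₁²)/dₖ, aₖ₊₁ = ⌊(a₀+mₖ₊₁)/dₖ₊₁⌋:
  k=1: m=30, d=23, a=2
  k=2: m=16, d=29, a=1
  k=3: m=13, d=26, a=1
  k=4: m=13, d=29, a=1
  k=5: m=16, d=23, a=2
  k=6: m=30, d=1, a=60
d=1 and a=2a₀=60 at k=6, so the next step gives (m, d) = (30, 23) again — its k=1 value — and the period has length 6.

[30; 2, 1, 1, 1, 2, 60]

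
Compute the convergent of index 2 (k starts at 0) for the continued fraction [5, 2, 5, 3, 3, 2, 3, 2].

60/11

Using pₖ = aₖpₖ₋₁ + pₖ₋₂, qₖ = aₖqₖ₋₁ + qₖ₋₂ (with p₋₁=1, p₋₂=0, q₋₁=0, q₋₂=1):
  k=0: a=5, p=5, q=1
  k=1: a=2, p=11, q=2
  k=2: a=5, p=60, q=11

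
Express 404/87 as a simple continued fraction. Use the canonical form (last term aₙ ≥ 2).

[4; 1, 1, 1, 4, 6]

404 = 4×87 + 56
87 = 1×56 + 31
56 = 1×31 + 25
31 = 1×25 + 6
25 = 4×6 + 1
6 = 6×1 + 0  (stop)
So 404/87 = [4; 1, 1, 1, 4, 6].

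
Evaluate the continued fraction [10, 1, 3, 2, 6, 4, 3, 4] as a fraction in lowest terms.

Using pₖ = aₖpₖ₋₁ + pₖ₋₂ and qₖ = aₖqₖ₋₁ + qₖ₋₂:
  k=0: a=10, p=10, q=1
  k=1: a=1, p=11, q=1
  k=2: a=3, p=43, q=4
  k=3: a=2, p=97, q=9
  k=4: a=6, p=625, q=58
  k=5: a=4, p=2597, q=241
  k=6: a=3, p=8416, q=781
  k=7: a=4, p=36261, q=3365

36261/3365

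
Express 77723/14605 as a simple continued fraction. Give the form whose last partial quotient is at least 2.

[5; 3, 9, 5, 6, 5, 3]

77723 = 5*14605 + 4698
14605 = 3*4698 + 511
4698 = 9*511 + 99
511 = 5*99 + 16
99 = 6*16 + 3
16 = 5*3 + 1
3 = 3*1 + 0  (stop)
So 77723/14605 = [5; 3, 9, 5, 6, 5, 3].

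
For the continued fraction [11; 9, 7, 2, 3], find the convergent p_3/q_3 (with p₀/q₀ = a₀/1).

1522/137

Using pₖ = aₖpₖ₋₁ + pₖ₋₂, qₖ = aₖqₖ₋₁ + qₖ₋₂ (with p₋₁=1, p₋₂=0, q₋₁=0, q₋₂=1):
  k=0: a=11, p=11, q=1
  k=1: a=9, p=100, q=9
  k=2: a=7, p=711, q=64
  k=3: a=2, p=1522, q=137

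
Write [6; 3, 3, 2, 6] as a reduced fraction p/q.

Using pₖ = aₖpₖ₋₁ + pₖ₋₂ and qₖ = aₖqₖ₋₁ + qₖ₋₂:
  k=0: a=6, p=6, q=1
  k=1: a=3, p=19, q=3
  k=2: a=3, p=63, q=10
  k=3: a=2, p=145, q=23
  k=4: a=6, p=933, q=148

933/148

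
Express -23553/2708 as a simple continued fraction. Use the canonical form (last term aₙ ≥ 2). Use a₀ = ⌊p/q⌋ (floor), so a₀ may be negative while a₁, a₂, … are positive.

-23553 = -9×2708 + 819
2708 = 3×819 + 251
819 = 3×251 + 66
251 = 3×66 + 53
66 = 1×53 + 13
53 = 4×13 + 1
13 = 13×1 + 0  (stop)
So -23553/2708 = [-9; 3, 3, 3, 1, 4, 13].

[-9; 3, 3, 3, 1, 4, 13]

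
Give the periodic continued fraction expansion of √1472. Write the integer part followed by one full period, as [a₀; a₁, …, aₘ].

[38; 2, 1, 2, 1, 2, 76]

a₀ = ⌊√1472⌋ = 38.
With m₀=0, d₀=1 and mₖ₊₁ = dₖaₖ − mₖ, dₖ₊₁ = (n − mₖ₊₁²)/dₖ, aₖ₊₁ = ⌊(a₀+mₖ₊₁)/dₖ₊₁⌋:
  k=1: m=38, d=28, a=2
  k=2: m=18, d=41, a=1
  k=3: m=23, d=23, a=2
  k=4: m=23, d=41, a=1
  k=5: m=18, d=28, a=2
  k=6: m=38, d=1, a=76
d=1 and a=2a₀=76 at k=6, so the next step gives (m, d) = (38, 28) again — its k=1 value — and the period has length 6.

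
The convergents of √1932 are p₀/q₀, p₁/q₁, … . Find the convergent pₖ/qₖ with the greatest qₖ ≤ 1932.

84085/1913

√1932 = [43; 1, 20, 1, 86, …] (period length 4).
Convergents:
  p_0/q_0 = 43/1
  p_1/q_1 = 44/1
  p_2/q_2 = 923/21
  p_3/q_3 = 967/22
  p_4/q_4 = 84085/1913
  p_5/q_5 = 85052/1935
q_4 = 1913 ≤ 1932 < 1935 = q_5, so the answer is 84085/1913.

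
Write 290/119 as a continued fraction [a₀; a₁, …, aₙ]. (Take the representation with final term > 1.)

[2; 2, 3, 2, 7]

290 = 2*119 + 52
119 = 2*52 + 15
52 = 3*15 + 7
15 = 2*7 + 1
7 = 7*1 + 0  (stop)
So 290/119 = [2; 2, 3, 2, 7].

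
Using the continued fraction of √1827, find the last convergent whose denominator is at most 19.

171/4

√1827 = [42; 1, 2, 1, 8, 1, 2, 1, 84, …] (period length 8).
Convergents:
  p_0/q_0 = 42/1
  p_1/q_1 = 43/1
  p_2/q_2 = 128/3
  p_3/q_3 = 171/4
  p_4/q_4 = 1496/35
q_3 = 4 ≤ 19 < 35 = q_4, so the answer is 171/4.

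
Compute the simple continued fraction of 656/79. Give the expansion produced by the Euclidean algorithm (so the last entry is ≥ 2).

[8; 3, 3, 2, 3]

656 = 8·79 + 24
79 = 3·24 + 7
24 = 3·7 + 3
7 = 2·3 + 1
3 = 3·1 + 0  (stop)
So 656/79 = [8; 3, 3, 2, 3].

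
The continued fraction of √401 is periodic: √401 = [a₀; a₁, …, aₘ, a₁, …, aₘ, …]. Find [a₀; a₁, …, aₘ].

a₀ = ⌊√401⌋ = 20.
With m₀=0, d₀=1 and mₖ₊₁ = dₖaₖ − mₖ, dₖ₊₁ = (n − mₖ₊₁²)/dₖ, aₖ₊₁ = ⌊(a₀+mₖ₊₁)/dₖ₊₁⌋:
  k=1: m=20, d=1, a=40
d=1 and a=2a₀=40 at k=1, so the next step gives (m, d) = (20, 1) again — its k=1 value — and the period has length 1.

[20; 40]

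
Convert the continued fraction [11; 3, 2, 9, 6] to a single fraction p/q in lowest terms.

Fold from the inside: start with 6/1.
  9 + 1/6 = 55/6
  2 + 6/55 = 116/55
  3 + 55/116 = 403/116
  11 + 116/403 = 4549/403

4549/403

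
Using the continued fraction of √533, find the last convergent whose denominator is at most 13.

277/12

√533 = [23; 11, 1, 1, 11, 46, …] (period length 5).
Convergents:
  p_0/q_0 = 23/1
  p_1/q_1 = 254/11
  p_2/q_2 = 277/12
  p_3/q_3 = 531/23
q_2 = 12 ≤ 13 < 23 = q_3, so the answer is 277/12.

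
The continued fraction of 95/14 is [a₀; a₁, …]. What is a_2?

95 = 6·14 + 11   →  a_0 = 6
14 = 1·11 + 3   →  a_1 = 1
11 = 3·3 + 2   →  a_2 = 3

3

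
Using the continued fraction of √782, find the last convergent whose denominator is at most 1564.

√782 = [27; 1, 26, 1, 54, …] (period length 4).
Convergents:
  p_0/q_0 = 27/1
  p_1/q_1 = 28/1
  p_2/q_2 = 755/27
  p_3/q_3 = 783/28
  p_4/q_4 = 43037/1539
  p_5/q_5 = 43820/1567
q_4 = 1539 ≤ 1564 < 1567 = q_5, so the answer is 43037/1539.

43037/1539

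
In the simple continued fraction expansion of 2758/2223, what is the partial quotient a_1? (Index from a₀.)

2758 = 1·2223 + 535   →  a_0 = 1
2223 = 4·535 + 83   →  a_1 = 4

4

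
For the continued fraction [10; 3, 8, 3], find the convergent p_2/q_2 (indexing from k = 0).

Using pₖ = aₖpₖ₋₁ + pₖ₋₂, qₖ = aₖqₖ₋₁ + qₖ₋₂ (with p₋₁=1, p₋₂=0, q₋₁=0, q₋₂=1):
  k=0: a=10, p=10, q=1
  k=1: a=3, p=31, q=3
  k=2: a=8, p=258, q=25

258/25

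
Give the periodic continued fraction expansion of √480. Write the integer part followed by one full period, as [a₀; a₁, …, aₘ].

a₀ = ⌊√480⌋ = 21.
With m₀=0, d₀=1 and mₖ₊₁ = dₖaₖ − mₖ, dₖ₊₁ = (n − mₖ₊₁²)/dₖ, aₖ₊₁ = ⌊(a₀+mₖ₊₁)/dₖ₊₁⌋:
  k=1: m=21, d=39, a=1
  k=2: m=18, d=4, a=9
  k=3: m=18, d=39, a=1
  k=4: m=21, d=1, a=42
d=1 and a=2a₀=42 at k=4, so the next step gives (m, d) = (21, 39) again — its k=1 value — and the period has length 4.

[21; 1, 9, 1, 42]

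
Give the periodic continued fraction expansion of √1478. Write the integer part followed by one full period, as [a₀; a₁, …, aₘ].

[38; 2, 4, 38, 4, 2, 76]

a₀ = ⌊√1478⌋ = 38.
With m₀=0, d₀=1 and mₖ₊₁ = dₖaₖ − mₖ, dₖ₊₁ = (n − mₖ₊₁²)/dₖ, aₖ₊₁ = ⌊(a₀+mₖ₊₁)/dₖ₊₁⌋:
  k=1: m=38, d=34, a=2
  k=2: m=30, d=17, a=4
  k=3: m=38, d=2, a=38
  k=4: m=38, d=17, a=4
  k=5: m=30, d=34, a=2
  k=6: m=38, d=1, a=76
d=1 and a=2a₀=76 at k=6, so the next step gives (m, d) = (38, 34) again — its k=1 value — and the period has length 6.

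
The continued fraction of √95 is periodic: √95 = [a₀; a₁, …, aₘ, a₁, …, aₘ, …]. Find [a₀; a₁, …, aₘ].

a₀ = ⌊√95⌋ = 9.
With m₀=0, d₀=1 and mₖ₊₁ = dₖaₖ − mₖ, dₖ₊₁ = (n − mₖ₊₁²)/dₖ, aₖ₊₁ = ⌊(a₀+mₖ₊₁)/dₖ₊₁⌋:
  k=1: m=9, d=14, a=1
  k=2: m=5, d=5, a=2
  k=3: m=5, d=14, a=1
  k=4: m=9, d=1, a=18
d=1 and a=2a₀=18 at k=4, so the next step gives (m, d) = (9, 14) again — its k=1 value — and the period has length 4.

[9; 1, 2, 1, 18]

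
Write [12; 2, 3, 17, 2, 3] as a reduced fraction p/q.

Using pₖ = aₖpₖ₋₁ + pₖ₋₂ and qₖ = aₖqₖ₋₁ + qₖ₋₂:
  k=0: a=12, p=12, q=1
  k=1: a=2, p=25, q=2
  k=2: a=3, p=87, q=7
  k=3: a=17, p=1504, q=121
  k=4: a=2, p=3095, q=249
  k=5: a=3, p=10789, q=868

10789/868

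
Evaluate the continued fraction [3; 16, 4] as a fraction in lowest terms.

199/65

Using pₖ = aₖpₖ₋₁ + pₖ₋₂ and qₖ = aₖqₖ₋₁ + qₖ₋₂:
  k=0: a=3, p=3, q=1
  k=1: a=16, p=49, q=16
  k=2: a=4, p=199, q=65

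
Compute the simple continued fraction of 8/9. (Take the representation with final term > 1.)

8 = 0·9 + 8
9 = 1·8 + 1
8 = 8·1 + 0  (stop)
So 8/9 = [0; 1, 8].

[0; 1, 8]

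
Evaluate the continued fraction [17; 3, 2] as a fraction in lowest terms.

Using pₖ = aₖpₖ₋₁ + pₖ₋₂ and qₖ = aₖqₖ₋₁ + qₖ₋₂:
  k=0: a=17, p=17, q=1
  k=1: a=3, p=52, q=3
  k=2: a=2, p=121, q=7

121/7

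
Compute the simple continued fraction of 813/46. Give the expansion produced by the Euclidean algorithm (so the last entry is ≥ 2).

[17; 1, 2, 15]

813 = 17×46 + 31
46 = 1×31 + 15
31 = 2×15 + 1
15 = 15×1 + 0  (stop)
So 813/46 = [17; 1, 2, 15].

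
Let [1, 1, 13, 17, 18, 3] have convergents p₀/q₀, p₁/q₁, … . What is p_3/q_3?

461/239

Using pₖ = aₖpₖ₋₁ + pₖ₋₂, qₖ = aₖqₖ₋₁ + qₖ₋₂ (with p₋₁=1, p₋₂=0, q₋₁=0, q₋₂=1):
  k=0: a=1, p=1, q=1
  k=1: a=1, p=2, q=1
  k=2: a=13, p=27, q=14
  k=3: a=17, p=461, q=239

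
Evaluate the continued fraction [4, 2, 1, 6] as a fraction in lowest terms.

Using pₖ = aₖpₖ₋₁ + pₖ₋₂ and qₖ = aₖqₖ₋₁ + qₖ₋₂:
  k=0: a=4, p=4, q=1
  k=1: a=2, p=9, q=2
  k=2: a=1, p=13, q=3
  k=3: a=6, p=87, q=20

87/20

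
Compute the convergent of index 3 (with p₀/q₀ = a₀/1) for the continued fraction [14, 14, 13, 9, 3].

23372/1661

Using pₖ = aₖpₖ₋₁ + pₖ₋₂, qₖ = aₖqₖ₋₁ + qₖ₋₂ (with p₋₁=1, p₋₂=0, q₋₁=0, q₋₂=1):
  k=0: a=14, p=14, q=1
  k=1: a=14, p=197, q=14
  k=2: a=13, p=2575, q=183
  k=3: a=9, p=23372, q=1661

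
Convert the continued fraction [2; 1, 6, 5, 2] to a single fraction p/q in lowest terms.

226/79

Using pₖ = aₖpₖ₋₁ + pₖ₋₂ and qₖ = aₖqₖ₋₁ + qₖ₋₂:
  k=0: a=2, p=2, q=1
  k=1: a=1, p=3, q=1
  k=2: a=6, p=20, q=7
  k=3: a=5, p=103, q=36
  k=4: a=2, p=226, q=79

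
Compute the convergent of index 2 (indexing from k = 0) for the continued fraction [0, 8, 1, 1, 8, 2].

Using pₖ = aₖpₖ₋₁ + pₖ₋₂, qₖ = aₖqₖ₋₁ + qₖ₋₂ (with p₋₁=1, p₋₂=0, q₋₁=0, q₋₂=1):
  k=0: a=0, p=0, q=1
  k=1: a=8, p=1, q=8
  k=2: a=1, p=1, q=9

1/9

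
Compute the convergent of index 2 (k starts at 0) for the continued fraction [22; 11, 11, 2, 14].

2695/122

Using pₖ = aₖpₖ₋₁ + pₖ₋₂, qₖ = aₖqₖ₋₁ + qₖ₋₂ (with p₋₁=1, p₋₂=0, q₋₁=0, q₋₂=1):
  k=0: a=22, p=22, q=1
  k=1: a=11, p=243, q=11
  k=2: a=11, p=2695, q=122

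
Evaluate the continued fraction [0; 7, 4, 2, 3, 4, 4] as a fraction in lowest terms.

Using pₖ = aₖpₖ₋₁ + pₖ₋₂ and qₖ = aₖqₖ₋₁ + qₖ₋₂:
  k=0: a=0, p=0, q=1
  k=1: a=7, p=1, q=7
  k=2: a=4, p=4, q=29
  k=3: a=2, p=9, q=65
  k=4: a=3, p=31, q=224
  k=5: a=4, p=133, q=961
  k=6: a=4, p=563, q=4068

563/4068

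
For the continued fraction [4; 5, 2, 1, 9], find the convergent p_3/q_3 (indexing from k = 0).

Using pₖ = aₖpₖ₋₁ + pₖ₋₂, qₖ = aₖqₖ₋₁ + qₖ₋₂ (with p₋₁=1, p₋₂=0, q₋₁=0, q₋₂=1):
  k=0: a=4, p=4, q=1
  k=1: a=5, p=21, q=5
  k=2: a=2, p=46, q=11
  k=3: a=1, p=67, q=16

67/16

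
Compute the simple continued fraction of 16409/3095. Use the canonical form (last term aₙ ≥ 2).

[5; 3, 3, 5, 3, 18]

16409 = 5×3095 + 934
3095 = 3×934 + 293
934 = 3×293 + 55
293 = 5×55 + 18
55 = 3×18 + 1
18 = 18×1 + 0  (stop)
So 16409/3095 = [5; 3, 3, 5, 3, 18].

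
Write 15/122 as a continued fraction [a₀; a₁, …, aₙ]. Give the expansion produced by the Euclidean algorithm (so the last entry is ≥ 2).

15 = 0×122 + 15
122 = 8×15 + 2
15 = 7×2 + 1
2 = 2×1 + 0  (stop)
So 15/122 = [0; 8, 7, 2].

[0; 8, 7, 2]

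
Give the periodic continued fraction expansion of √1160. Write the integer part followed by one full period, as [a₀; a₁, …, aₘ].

a₀ = ⌊√1160⌋ = 34.
With m₀=0, d₀=1 and mₖ₊₁ = dₖaₖ − mₖ, dₖ₊₁ = (n − mₖ₊₁²)/dₖ, aₖ₊₁ = ⌊(a₀+mₖ₊₁)/dₖ₊₁⌋:
  k=1: m=34, d=4, a=17
  k=2: m=34, d=1, a=68
d=1 and a=2a₀=68 at k=2, so the next step gives (m, d) = (34, 4) again — its k=1 value — and the period has length 2.

[34; 17, 68]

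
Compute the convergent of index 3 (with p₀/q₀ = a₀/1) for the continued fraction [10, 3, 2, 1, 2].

103/10

Using pₖ = aₖpₖ₋₁ + pₖ₋₂, qₖ = aₖqₖ₋₁ + qₖ₋₂ (with p₋₁=1, p₋₂=0, q₋₁=0, q₋₂=1):
  k=0: a=10, p=10, q=1
  k=1: a=3, p=31, q=3
  k=2: a=2, p=72, q=7
  k=3: a=1, p=103, q=10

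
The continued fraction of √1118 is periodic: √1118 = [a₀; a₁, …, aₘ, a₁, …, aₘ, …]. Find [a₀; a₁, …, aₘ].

[33; 2, 3, 2, 3, 2, 66]

a₀ = ⌊√1118⌋ = 33.
With m₀=0, d₀=1 and mₖ₊₁ = dₖaₖ − mₖ, dₖ₊₁ = (n − mₖ₊₁²)/dₖ, aₖ₊₁ = ⌊(a₀+mₖ₊₁)/dₖ₊₁⌋:
  k=1: m=33, d=29, a=2
  k=2: m=25, d=17, a=3
  k=3: m=26, d=26, a=2
  k=4: m=26, d=17, a=3
  k=5: m=25, d=29, a=2
  k=6: m=33, d=1, a=66
d=1 and a=2a₀=66 at k=6, so the next step gives (m, d) = (33, 29) again — its k=1 value — and the period has length 6.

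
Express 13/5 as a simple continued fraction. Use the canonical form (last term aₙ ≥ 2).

[2; 1, 1, 2]

13 = 2×5 + 3
5 = 1×3 + 2
3 = 1×2 + 1
2 = 2×1 + 0  (stop)
So 13/5 = [2; 1, 1, 2].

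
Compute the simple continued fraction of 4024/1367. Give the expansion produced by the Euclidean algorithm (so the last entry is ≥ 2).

4024 = 2*1367 + 1290
1367 = 1*1290 + 77
1290 = 16*77 + 58
77 = 1*58 + 19
58 = 3*19 + 1
19 = 19*1 + 0  (stop)
So 4024/1367 = [2; 1, 16, 1, 3, 19].

[2; 1, 16, 1, 3, 19]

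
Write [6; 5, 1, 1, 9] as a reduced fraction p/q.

Using pₖ = aₖpₖ₋₁ + pₖ₋₂ and qₖ = aₖqₖ₋₁ + qₖ₋₂:
  k=0: a=6, p=6, q=1
  k=1: a=5, p=31, q=5
  k=2: a=1, p=37, q=6
  k=3: a=1, p=68, q=11
  k=4: a=9, p=649, q=105

649/105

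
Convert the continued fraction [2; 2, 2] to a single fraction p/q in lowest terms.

12/5

Fold from the inside: start with 2/1.
  2 + 1/2 = 5/2
  2 + 2/5 = 12/5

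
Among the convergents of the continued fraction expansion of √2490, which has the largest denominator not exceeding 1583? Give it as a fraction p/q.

√2490 = [49; 1, 8, 1, 98, …] (period length 4).
Convergents:
  p_0/q_0 = 49/1
  p_1/q_1 = 50/1
  p_2/q_2 = 449/9
  p_3/q_3 = 499/10
  p_4/q_4 = 49351/989
  p_5/q_5 = 49850/999
  p_6/q_6 = 448151/8981
q_5 = 999 ≤ 1583 < 8981 = q_6, so the answer is 49850/999.

49850/999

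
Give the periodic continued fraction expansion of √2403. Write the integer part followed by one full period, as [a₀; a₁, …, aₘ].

a₀ = ⌊√2403⌋ = 49.
With m₀=0, d₀=1 and mₖ₊₁ = dₖaₖ − mₖ, dₖ₊₁ = (n − mₖ₊₁²)/dₖ, aₖ₊₁ = ⌊(a₀+mₖ₊₁)/dₖ₊₁⌋:
  k=1: m=49, d=2, a=49
  k=2: m=49, d=1, a=98
d=1 and a=2a₀=98 at k=2, so the next step gives (m, d) = (49, 2) again — its k=1 value — and the period has length 2.

[49; 49, 98]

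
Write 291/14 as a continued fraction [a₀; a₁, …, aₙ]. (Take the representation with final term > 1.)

[20; 1, 3, 1, 2]

291 = 20*14 + 11
14 = 1*11 + 3
11 = 3*3 + 2
3 = 1*2 + 1
2 = 2*1 + 0  (stop)
So 291/14 = [20; 1, 3, 1, 2].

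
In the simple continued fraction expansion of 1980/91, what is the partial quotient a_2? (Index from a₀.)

3

1980 = 21·91 + 69   →  a_0 = 21
91 = 1·69 + 22   →  a_1 = 1
69 = 3·22 + 3   →  a_2 = 3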